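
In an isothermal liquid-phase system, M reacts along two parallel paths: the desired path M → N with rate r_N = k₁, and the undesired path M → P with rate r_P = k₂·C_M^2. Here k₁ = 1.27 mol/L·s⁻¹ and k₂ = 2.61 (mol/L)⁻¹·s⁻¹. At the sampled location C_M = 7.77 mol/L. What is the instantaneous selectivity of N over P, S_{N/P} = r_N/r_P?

0.00806

S_{N/P} = r_N/r_P = (k₁)/(k₂·C_M^2) = (k₁/k₂)·C_M^-2.
= (1.27) / (2.61×7.770^2) = 1.270/157.6 = 0.00806.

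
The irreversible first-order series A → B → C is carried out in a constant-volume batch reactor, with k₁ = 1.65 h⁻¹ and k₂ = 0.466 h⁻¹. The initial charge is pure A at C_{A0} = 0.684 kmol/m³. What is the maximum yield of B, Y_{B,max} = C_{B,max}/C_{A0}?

0.608

For a first-order series the maximum intermediate yield is C_{B,max}/C_{A0} = (k₁/k₂)^[k₂/(k₂−k₁)].
= (1.65/0.466)^(0.466/(0.466−1.65)) = (3.541)^(-0.3936) = 0.6080.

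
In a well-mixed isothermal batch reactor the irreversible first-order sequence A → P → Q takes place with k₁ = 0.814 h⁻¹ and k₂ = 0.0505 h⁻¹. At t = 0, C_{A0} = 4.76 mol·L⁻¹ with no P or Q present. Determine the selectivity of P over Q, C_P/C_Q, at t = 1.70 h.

The intermediate concentration in a first-order A→B→C sequence is C_P = k₁C_{A0}(e^(−k₁t) − e^(−k₂t))/(k₂−k₁).
e^(−k₁t) = e^(−0.814×1.70) = e^(−1.384) = 0.2506; e^(−k₂t) = e^(−0.08585) = 0.9177.
C_P = 0.814×4.76/(0.0505−0.814) × (0.2506−0.9177) = (-5.075)×(-0.6671) = 3.385 mol·L⁻¹.
C_A = C_{A0}e^(−k₁t) = 1.193 mol·L⁻¹, so C_Q = C_{A0}−C_A−C_P = 0.1816 mol·L⁻¹; C_P/C_Q = 18.6.

18.6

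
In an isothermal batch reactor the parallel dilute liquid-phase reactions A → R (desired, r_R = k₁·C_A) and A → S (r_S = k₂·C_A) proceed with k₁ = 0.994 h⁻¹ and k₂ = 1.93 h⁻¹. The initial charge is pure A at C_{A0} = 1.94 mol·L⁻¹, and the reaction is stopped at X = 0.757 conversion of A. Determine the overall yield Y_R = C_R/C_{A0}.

C_A = C_{A0}(1−X) = 0.4714 mol·L⁻¹.
Both paths are first order in A, so the instantaneous fraction to R is constant: dC_R/d(−C_A) = k₁/(k₁+k₂) = 0.3399.
C_R = 0.3399·(C_{A0}−C_A) = 0.3399×1.469 = 0.499 mol·L⁻¹.
Y_R = C_R/C_{A0} = 0.4992/1.94 = 0.257.

0.257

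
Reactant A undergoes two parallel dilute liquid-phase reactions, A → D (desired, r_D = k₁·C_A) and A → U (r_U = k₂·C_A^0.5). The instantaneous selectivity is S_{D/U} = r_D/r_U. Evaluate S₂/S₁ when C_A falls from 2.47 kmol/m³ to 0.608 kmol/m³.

S_{D/U} = (k₁/k₂)·C_A^0.5, so S₂/S₁ = (C_{A,2}/C_{A,1})^0.5.
= (0.608/2.47)^0.5 = (0.2462)^0.5 = 0.496.
Selectivity toward D falls as C_A falls — high-concentration operation is favoured.

0.496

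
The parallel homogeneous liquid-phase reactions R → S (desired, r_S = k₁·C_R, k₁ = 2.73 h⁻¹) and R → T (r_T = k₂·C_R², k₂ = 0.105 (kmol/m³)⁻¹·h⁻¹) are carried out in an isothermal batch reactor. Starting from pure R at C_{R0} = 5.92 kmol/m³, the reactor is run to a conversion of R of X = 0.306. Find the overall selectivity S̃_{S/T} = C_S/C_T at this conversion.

C_R = C_{R0}(1−X) = 4.108 kmol/m³.
Along a PFR/batch, dC_S/dC_R = −r_S/(r_S+r_T) = −k₁/(k₁+k₂·C_R).
Integrating from C_{R0} to C_R: C_S = (2.73/0.105)·ln[(2.73+0.105·5.92)/(2.73+0.105·4.11)] = 26.00·ln(3.352/3.161) = 1.519 kmol/m³.
C_T = (C_{R0}−C_R)−C_S = 0.2924 kmol/m³; S̃_{S/T} = 1.519/0.2924 = 5.19.

5.19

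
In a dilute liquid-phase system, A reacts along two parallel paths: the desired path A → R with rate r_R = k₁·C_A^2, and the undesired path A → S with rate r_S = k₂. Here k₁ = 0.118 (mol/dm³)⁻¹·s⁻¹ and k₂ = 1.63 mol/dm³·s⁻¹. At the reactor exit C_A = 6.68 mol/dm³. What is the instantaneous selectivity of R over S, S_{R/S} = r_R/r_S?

S_{R/S} = r_R/r_S = (k₁·C_A^2)/(k₂) = (k₁/k₂)·C_A^2.
= (0.118×6.680^2) / (1.63) = 5.265/1.630 = 3.23.
Since the desired path is higher order in A, keeping C_A high (PFR or concentrated feed) favours R.

3.23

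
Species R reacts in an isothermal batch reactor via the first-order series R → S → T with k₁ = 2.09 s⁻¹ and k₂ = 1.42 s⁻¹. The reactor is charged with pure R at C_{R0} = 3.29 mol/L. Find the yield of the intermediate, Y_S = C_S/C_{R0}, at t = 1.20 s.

0.314

For first-order series with pure R initially, C_S(t) = k₁C_{R0}/(k₂−k₁)·(e^(−k₁t) − e^(−k₂t)).
e^(−k₁t) = e^(−2.09×1.20) = e^(−2.508) = 0.08143; e^(−k₂t) = e^(−1.704) = 0.1820.
C_S = 2.09×3.29/(1.42−2.09) × (0.08143−0.1820) = (-10.26)×(-0.1005) = 1.032 mol/L.
Y_S = C_S/C_{R0} = 1.032/3.29 = 0.314.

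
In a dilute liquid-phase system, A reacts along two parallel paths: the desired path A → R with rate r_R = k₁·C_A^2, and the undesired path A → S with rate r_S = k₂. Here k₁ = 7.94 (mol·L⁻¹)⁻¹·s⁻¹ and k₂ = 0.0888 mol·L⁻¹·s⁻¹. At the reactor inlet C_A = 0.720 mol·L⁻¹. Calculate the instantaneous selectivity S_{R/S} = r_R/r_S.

S_{R/S} = r_R/r_S = (k₁·C_A^2)/(k₂) = (k₁/k₂)·C_A^2.
= (7.94×0.7200^2) / (0.0888) = 4.116/0.08880 = 46.4.
Since the desired path is higher order in A, keeping C_A high (PFR or concentrated feed) favours R.

46.4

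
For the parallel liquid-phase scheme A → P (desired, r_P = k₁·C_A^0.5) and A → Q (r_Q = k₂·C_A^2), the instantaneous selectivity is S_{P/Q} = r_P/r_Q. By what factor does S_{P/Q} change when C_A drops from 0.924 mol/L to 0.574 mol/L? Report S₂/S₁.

S_{P/Q} = (k₁/k₂)·C_A^-1.5, so S₂/S₁ = (C_{A,2}/C_{A,1})^-1.5.
= (0.574/0.924)^(-1.5) = (0.6212)^(-1.5) = 2.04.
Selectivity toward P rises as C_A falls — low-concentration operation is favoured.

2.04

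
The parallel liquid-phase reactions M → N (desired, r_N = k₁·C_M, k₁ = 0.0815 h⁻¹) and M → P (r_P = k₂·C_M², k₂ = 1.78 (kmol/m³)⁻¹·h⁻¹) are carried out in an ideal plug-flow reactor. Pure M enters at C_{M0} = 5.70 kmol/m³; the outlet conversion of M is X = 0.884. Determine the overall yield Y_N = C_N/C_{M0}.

0.0168

C_M = C_{M0}(1−X) = 0.6612 kmol/m³.
Along a PFR/batch, dC_N/dC_M = −r_N/(r_N+r_P) = −k₁/(k₁+k₂·C_M).
Integrating from C_{M0} to C_M: C_N = (0.0815/1.78)·ln[(0.0815+1.78·5.70)/(0.0815+1.78·0.661)] = 0.04579·ln(10.23/1.258) = 0.09593 kmol/m³.
Y_N = C_N/C_{M0} = 0.09593/5.70 = 0.0168.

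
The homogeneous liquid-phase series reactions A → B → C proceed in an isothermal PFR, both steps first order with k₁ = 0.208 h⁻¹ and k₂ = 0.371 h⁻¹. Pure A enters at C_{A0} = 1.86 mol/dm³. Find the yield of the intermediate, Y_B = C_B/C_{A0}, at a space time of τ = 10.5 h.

Solving the coupled first-order balances gives C_B(τ) = [k₁/(k₂−k₁)]·C_{A0}·(e^(−k₁τ) − e^(−k₂τ)).
e^(−k₁τ) = e^(−0.208×10.5) = e^(−2.184) = 0.1126; e^(−k₂τ) = e^(−3.896) = 0.02033.
C_B = 0.208×1.86/(0.371−0.208) × (0.1126−0.02033) = 2.373×0.09226 = 0.2190 mol/dm³.
Y_B = C_B/C_{A0} = 0.2190/1.86 = 0.118.

0.118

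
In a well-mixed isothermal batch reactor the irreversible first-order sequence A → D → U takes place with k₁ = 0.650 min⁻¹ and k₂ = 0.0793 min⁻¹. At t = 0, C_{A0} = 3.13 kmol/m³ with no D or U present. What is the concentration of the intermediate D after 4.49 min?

2.30 kmol/m³

The intermediate concentration in a first-order A→B→C sequence is C_D = k₁C_{A0}(e^(−k₁t) − e^(−k₂t))/(k₂−k₁).
e^(−k₁t) = e^(−0.650×4.49) = e^(−2.919) = 0.05401; e^(−k₂t) = e^(−0.3561) = 0.7004.
C_D = 0.650×3.13/(0.0793−0.650) × (0.05401−0.7004) = (-3.565)×(-0.6464) = 2.304 kmol/m³.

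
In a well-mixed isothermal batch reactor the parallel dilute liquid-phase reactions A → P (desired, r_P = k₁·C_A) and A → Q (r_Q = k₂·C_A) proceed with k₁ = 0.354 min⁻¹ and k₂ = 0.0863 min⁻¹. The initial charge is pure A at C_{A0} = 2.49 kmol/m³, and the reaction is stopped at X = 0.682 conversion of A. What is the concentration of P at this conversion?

1.37 kmol/m³

C_A = C_{A0}(1−X) = 0.7918 kmol/m³.
Both paths are first order in A, so the instantaneous fraction to P is constant: dC_P/d(−C_A) = k₁/(k₁+k₂) = 0.8040.
C_P = 0.8040·(C_{A0}−C_A) = 0.8040×1.698 = 1.37 kmol/m³.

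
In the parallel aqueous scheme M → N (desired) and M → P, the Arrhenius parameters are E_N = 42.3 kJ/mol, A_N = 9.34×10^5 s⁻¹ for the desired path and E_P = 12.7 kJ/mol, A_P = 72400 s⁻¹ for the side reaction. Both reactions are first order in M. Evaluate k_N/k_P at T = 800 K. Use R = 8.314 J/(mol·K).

k_N/k_P = (A_N/A_P)·exp[−(E_N−E_P)/(RT)] = (A_N/A_P)·exp[(E_P−E_N)/(RT)].
(E_P−E_N)/(RT) = (12.7−42.3)×10³/(8.314×800) = -29600/6651 = -4.450.
k_N/k_P = (9.34×10^5/72400)·exp(-4.450) = 12.90 × 0.01167 = 0.151.
Since E_N > E_P, raising the temperature improves selectivity toward N.

0.151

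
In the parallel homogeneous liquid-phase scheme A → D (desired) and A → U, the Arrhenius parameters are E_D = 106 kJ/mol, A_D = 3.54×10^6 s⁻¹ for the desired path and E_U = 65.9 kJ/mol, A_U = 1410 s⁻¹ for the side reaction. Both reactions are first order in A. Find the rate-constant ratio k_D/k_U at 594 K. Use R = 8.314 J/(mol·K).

0.747

Since both paths have the same order in A, the concentration cancels and S_{D/U} = k_D/k_U = (A_D/A_U)·exp[(E_U−E_D)/(RT)].
(E_U−E_D)/(RT) = (65.9−106)×10³/(8.314×594) = -40100/4939 = -8.120.
k_D/k_U = (3.54×10^6/1410)·exp(-8.120) = 2511 × 2.976×10^-4 = 0.747.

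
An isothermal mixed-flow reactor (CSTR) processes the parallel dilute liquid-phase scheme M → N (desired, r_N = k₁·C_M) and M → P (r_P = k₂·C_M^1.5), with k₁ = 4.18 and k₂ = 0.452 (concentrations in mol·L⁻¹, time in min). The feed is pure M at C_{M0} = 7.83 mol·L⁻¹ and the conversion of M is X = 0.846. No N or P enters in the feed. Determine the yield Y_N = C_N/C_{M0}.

Exit C_M = C_{M0}(1−X) = 7.83×0.154 = 1.206 mol·L⁻¹.
A CSTR operates uniformly at the exit composition, giving r_N = 5.040 and r_P = 0.5985 (each k·C_M^n at C_M = 1.206).
Fraction of consumed M going to N: r_N/(r_N+r_P) = 0.8939.
C_N = 0.8939·C_{M0}·X = 0.8939×7.83×0.846 = 5.92 mol·L⁻¹; Y_N = C_N/C_{M0} = 0.756.

0.756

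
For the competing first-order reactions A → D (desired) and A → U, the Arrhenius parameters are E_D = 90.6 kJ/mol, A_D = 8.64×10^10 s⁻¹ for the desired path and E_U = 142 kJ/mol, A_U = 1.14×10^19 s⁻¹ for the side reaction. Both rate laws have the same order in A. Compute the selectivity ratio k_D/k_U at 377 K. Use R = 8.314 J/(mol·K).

Since both paths have the same order in A, the concentration cancels and S_{D/U} = k_D/k_U = (A_D/A_U)·exp[(E_U−E_D)/(RT)].
(E_U−E_D)/(RT) = (142−90.6)×10³/(8.314×377) = 51400/3134 = 16.40.
k_D/k_U = (8.64×10^10/1.14×10^19)·exp(16.40) = 7.579×10^-9 × 1.324×10^7 = 0.100.

0.100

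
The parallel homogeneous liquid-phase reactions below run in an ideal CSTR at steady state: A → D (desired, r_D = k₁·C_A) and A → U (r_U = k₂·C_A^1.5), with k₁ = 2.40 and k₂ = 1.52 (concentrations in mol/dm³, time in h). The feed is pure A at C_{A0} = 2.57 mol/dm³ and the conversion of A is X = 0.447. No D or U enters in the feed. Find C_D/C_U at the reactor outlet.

1.32

Exit C_A = C_{A0}(1−X) = 2.57×0.553 = 1.421 mol/dm³.
Rates in a CSTR are evaluated at the outlet concentration: r_D = 2.40×1.421 = 3.411, r_U = 1.52×1.421^1.5 = 2.575.
Overall selectivity = C_D/C_U = r_Dτ/(r_Uτ) = r_D/r_U = 1.32.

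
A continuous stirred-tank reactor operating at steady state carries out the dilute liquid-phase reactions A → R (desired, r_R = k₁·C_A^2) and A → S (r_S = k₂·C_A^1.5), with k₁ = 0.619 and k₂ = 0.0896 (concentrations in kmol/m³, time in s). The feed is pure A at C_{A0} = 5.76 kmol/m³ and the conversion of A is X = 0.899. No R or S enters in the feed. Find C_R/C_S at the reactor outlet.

5.27

Exit C_A = C_{A0}(1−X) = 5.76×0.101 = 0.5818 kmol/m³.
In a CSTR the entire volume is at exit conditions, so r_R = 0.619×0.5818^2 = 0.2095 and r_S = 0.0896×0.5818^1.5 = 0.03976.
Overall selectivity = C_R/C_S = r_Rτ/(r_Sτ) = r_R/r_S = 5.27.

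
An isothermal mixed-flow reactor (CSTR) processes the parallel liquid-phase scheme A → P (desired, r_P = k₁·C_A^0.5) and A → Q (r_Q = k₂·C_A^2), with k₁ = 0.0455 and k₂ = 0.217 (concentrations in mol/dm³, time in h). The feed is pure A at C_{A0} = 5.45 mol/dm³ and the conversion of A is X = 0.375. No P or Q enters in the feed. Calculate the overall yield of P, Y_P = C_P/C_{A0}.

Exit C_A = C_{A0}(1−X) = 5.45×0.625 = 3.406 mol/dm³.
In a CSTR the entire volume is at exit conditions, so r_P = 0.0455×3.406^0.5 = 0.08397 and r_Q = 0.217×3.406^2 = 2.518.
Fraction of consumed A going to P: r_P/(r_P+r_Q) = 0.03228.
C_P = 0.03228·C_{A0}·X = 0.03228×5.45×0.375 = 0.0660 mol/dm³; Y_P = C_P/C_{A0} = 0.0121.

0.0121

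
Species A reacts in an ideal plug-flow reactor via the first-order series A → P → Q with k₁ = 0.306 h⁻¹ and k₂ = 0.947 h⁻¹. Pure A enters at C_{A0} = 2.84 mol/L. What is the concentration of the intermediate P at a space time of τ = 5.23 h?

For first-order series with pure A initially, C_P(τ) = k₁C_{A0}/(k₂−k₁)·(e^(−k₁τ) − e^(−k₂τ)).
e^(−k₁τ) = e^(−0.306×5.23) = e^(−1.600) = 0.2018; e^(−k₂τ) = e^(−4.953) = 0.007064.
C_P = 0.306×2.84/(0.947−0.306) × (0.2018−0.007064) = 1.356×0.1948 = 0.2640 mol/L.

0.264 mol/L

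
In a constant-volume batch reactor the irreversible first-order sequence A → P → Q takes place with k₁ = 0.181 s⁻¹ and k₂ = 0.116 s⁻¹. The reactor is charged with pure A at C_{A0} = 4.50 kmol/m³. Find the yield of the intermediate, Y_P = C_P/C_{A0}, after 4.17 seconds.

For first-order series with pure A initially, C_P(t) = k₁C_{A0}/(k₂−k₁)·(e^(−k₁t) − e^(−k₂t)).
e^(−k₁t) = e^(−0.181×4.17) = e^(−0.7548) = 0.4701; e^(−k₂t) = e^(−0.4837) = 0.6165.
C_P = 0.181×4.50/(0.116−0.181) × (0.4701−0.6165) = (-12.53)×(-0.1464) = 1.834 kmol/m³.
Y_P = C_P/C_{A0} = 1.834/4.50 = 0.408.

0.408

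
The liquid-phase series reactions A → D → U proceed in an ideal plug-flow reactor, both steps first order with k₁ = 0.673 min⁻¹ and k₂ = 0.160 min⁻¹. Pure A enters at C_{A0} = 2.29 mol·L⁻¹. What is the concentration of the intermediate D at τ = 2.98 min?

1.46 mol·L⁻¹

Solving the coupled first-order balances gives C_D(τ) = [k₁/(k₂−k₁)]·C_{A0}·(e^(−k₁τ) − e^(−k₂τ)).
e^(−k₁τ) = e^(−0.673×2.98) = e^(−2.006) = 0.1346; e^(−k₂τ) = e^(−0.4768) = 0.6208.
C_D = 0.673×2.29/(0.160−0.673) × (0.1346−0.6208) = (-3.004)×(-0.4862) = 1.461 mol·L⁻¹.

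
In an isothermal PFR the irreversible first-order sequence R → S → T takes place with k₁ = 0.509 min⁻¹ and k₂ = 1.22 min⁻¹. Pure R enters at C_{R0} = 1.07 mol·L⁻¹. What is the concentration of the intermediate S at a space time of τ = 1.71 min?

0.226 mol·L⁻¹

The intermediate concentration in a first-order A→B→C sequence is C_S = k₁C_{R0}(e^(−k₁τ) − e^(−k₂τ))/(k₂−k₁).
e^(−k₁τ) = e^(−0.509×1.71) = e^(−0.8704) = 0.4188; e^(−k₂τ) = e^(−2.086) = 0.1242.
C_S = 0.509×1.07/(1.22−0.509) × (0.4188−0.1242) = 0.7660×0.2946 = 0.2257 mol·L⁻¹.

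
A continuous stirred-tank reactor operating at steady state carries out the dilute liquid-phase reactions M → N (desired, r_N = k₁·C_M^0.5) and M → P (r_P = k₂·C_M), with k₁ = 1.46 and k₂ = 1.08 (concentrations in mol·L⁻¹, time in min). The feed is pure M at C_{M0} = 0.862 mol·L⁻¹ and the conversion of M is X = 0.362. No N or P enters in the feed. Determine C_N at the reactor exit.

Exit C_M = C_{M0}(1−X) = 0.862×0.638 = 0.5500 mol·L⁻¹.
In a CSTR the entire volume is at exit conditions, so r_N = 1.46×0.5500^0.5 = 1.083 and r_P = 1.08×0.5500 = 0.5940.
Fraction of consumed M going to N: r_N/(r_N+r_P) = 0.6458.
C_N = 0.6458·C_{M0}·X = 0.6458×0.862×0.362 = 0.202 mol·L⁻¹.

0.202 mol·L⁻¹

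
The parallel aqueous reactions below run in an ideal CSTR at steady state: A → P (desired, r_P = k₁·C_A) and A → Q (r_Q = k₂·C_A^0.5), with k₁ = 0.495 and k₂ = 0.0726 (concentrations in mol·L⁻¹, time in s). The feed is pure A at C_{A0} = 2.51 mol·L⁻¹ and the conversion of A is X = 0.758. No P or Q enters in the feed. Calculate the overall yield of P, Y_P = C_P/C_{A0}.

0.638

Exit C_A = C_{A0}(1−X) = 2.51×0.242 = 0.6074 mol·L⁻¹.
A CSTR operates uniformly at the exit composition, giving r_P = 0.3007 and r_Q = 0.05658 (each k·C_A^n at C_A = 0.6074).
Fraction of consumed A going to P: r_P/(r_P+r_Q) = 0.8416.
C_P = 0.8416·C_{A0}·X = 0.8416×2.51×0.758 = 1.60 mol·L⁻¹; Y_P = C_P/C_{A0} = 0.638.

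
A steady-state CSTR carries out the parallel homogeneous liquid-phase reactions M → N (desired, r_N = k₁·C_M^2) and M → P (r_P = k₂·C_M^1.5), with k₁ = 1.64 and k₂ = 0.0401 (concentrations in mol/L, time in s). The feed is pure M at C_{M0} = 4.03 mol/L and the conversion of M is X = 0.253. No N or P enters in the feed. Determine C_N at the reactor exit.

1.01 mol/L

Exit C_M = C_{M0}(1−X) = 4.03×0.747 = 3.010 mol/L.
A CSTR operates uniformly at the exit composition, giving r_N = 14.86 and r_P = 0.2095 (each k·C_M^n at C_M = 3.010).
Fraction of consumed M going to N: r_N/(r_N+r_P) = 0.9861.
C_N = 0.9861·C_{M0}·X = 0.9861×4.03×0.253 = 1.01 mol/L.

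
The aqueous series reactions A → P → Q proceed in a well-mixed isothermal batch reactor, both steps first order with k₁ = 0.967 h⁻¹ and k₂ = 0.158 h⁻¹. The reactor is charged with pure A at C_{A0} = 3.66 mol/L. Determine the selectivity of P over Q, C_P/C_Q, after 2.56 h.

For first-order series with pure A initially, C_P(t) = k₁C_{A0}/(k₂−k₁)·(e^(−k₁t) − e^(−k₂t)).
e^(−k₁t) = e^(−0.967×2.56) = e^(−2.476) = 0.08412; e^(−k₂t) = e^(−0.4045) = 0.6673.
C_P = 0.967×3.66/(0.158−0.967) × (0.08412−0.6673) = (-4.375)×(-0.5832) = 2.551 mol/L.
C_A = C_{A0}e^(−k₁t) = 0.3079 mol/L, so C_Q = C_{A0}−C_A−C_P = 0.8007 mol/L; C_P/C_Q = 3.19.

3.19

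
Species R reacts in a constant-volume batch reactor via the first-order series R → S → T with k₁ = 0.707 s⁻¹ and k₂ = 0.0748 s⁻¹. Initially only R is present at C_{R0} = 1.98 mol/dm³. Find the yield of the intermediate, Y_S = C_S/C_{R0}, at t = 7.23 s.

0.644

For first-order series with pure R initially, C_S(t) = k₁C_{R0}/(k₂−k₁)·(e^(−k₁t) − e^(−k₂t)).
e^(−k₁t) = e^(−0.707×7.23) = e^(−5.112) = 0.006026; e^(−k₂t) = e^(−0.5408) = 0.5823.
C_S = 0.707×1.98/(0.0748−0.707) × (0.006026−0.5823) = (-2.214)×(-0.5763) = 1.276 mol/dm³.
Y_S = C_S/C_{R0} = 1.276/1.98 = 0.644.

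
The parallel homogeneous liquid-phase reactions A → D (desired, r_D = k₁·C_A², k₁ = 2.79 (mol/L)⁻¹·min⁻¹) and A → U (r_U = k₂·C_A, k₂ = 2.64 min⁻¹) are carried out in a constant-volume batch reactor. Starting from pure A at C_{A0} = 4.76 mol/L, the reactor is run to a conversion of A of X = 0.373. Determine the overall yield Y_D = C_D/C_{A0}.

C_A = C_{A0}(1−X) = 2.985 mol/L.
Along a PFR/batch, dC_U/dC_A = −r_U/(r_D+r_U) = −k₂/(k₂+k₁·C_A).
Integrating from C_{A0} to C_A: C_U = (2.64/2.79)·ln[(2.64+2.79·4.76)/(2.64+2.79·2.98)] = 0.9462·ln(15.92/10.97) = 0.3527 mol/L.
Then C_D = (C_{A0}−C_A) − C_U = 1.775 − 0.3527 = 1.423 mol/L.
Y_D = C_D/C_{A0} = 1.423/4.76 = 0.299.

0.299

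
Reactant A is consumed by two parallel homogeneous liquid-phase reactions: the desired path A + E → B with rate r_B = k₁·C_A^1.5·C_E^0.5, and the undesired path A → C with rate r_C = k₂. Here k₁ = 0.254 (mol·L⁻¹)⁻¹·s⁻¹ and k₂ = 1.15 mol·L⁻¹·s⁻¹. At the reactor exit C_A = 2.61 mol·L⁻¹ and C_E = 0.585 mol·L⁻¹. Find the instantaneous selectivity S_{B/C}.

S_{B/C} = r_B/r_C = (k₁·C_A^1.5·C_E^0.5)/(k₂) = (k₁/k₂)·C_A^1.5·C_E^0.5.
= (0.254×2.610^1.5×0.5850^0.5) / (1.15) = 0.8192/1.150 = 0.712.
Since the desired path is higher order in A, keeping C_A high (PFR or concentrated feed) favours B.

0.712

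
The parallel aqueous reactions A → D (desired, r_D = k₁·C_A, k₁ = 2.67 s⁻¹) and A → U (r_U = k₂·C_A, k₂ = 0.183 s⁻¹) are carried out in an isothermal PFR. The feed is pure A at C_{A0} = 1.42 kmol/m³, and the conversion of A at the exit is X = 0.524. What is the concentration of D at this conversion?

C_A = C_{A0}(1−X) = 0.6759 kmol/m³.
Both paths are first order in A, so the instantaneous fraction to D is constant: dC_D/d(−C_A) = k₁/(k₁+k₂) = 0.9359.
C_D = 0.9359·(C_{A0}−C_A) = 0.9359×0.7441 = 0.696 kmol/m³.

0.696 kmol/m³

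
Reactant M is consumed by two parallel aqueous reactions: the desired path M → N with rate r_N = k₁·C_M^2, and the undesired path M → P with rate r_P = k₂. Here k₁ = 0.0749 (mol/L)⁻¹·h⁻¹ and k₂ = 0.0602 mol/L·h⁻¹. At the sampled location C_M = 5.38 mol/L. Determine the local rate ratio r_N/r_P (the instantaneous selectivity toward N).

36.0

S_{N/P} = r_N/r_P = (k₁·C_M^2)/(k₂) = (k₁/k₂)·C_M^2.
= (0.0749×5.380^2) / (0.0602) = 2.168/0.06020 = 36.0.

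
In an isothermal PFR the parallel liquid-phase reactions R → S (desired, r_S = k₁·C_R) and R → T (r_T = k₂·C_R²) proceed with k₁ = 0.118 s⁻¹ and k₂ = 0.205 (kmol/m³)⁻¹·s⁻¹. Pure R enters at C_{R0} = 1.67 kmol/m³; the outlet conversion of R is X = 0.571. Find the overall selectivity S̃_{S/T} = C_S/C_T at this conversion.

C_R = C_{R0}(1−X) = 0.7164 kmol/m³.
Along a PFR/batch, dC_S/dC_R = −r_S/(r_S+r_T) = −k₁/(k₁+k₂·C_R).
Integrating from C_{R0} to C_R: C_S = (0.118/0.205)·ln[(0.118+0.205·1.67)/(0.118+0.205·0.716)] = 0.5756·ln(0.4603/0.2649) = 0.3182 kmol/m³.
C_T = (C_{R0}−C_R)−C_S = 0.6354 kmol/m³; S̃_{S/T} = 0.3182/0.6354 = 0.501.

0.501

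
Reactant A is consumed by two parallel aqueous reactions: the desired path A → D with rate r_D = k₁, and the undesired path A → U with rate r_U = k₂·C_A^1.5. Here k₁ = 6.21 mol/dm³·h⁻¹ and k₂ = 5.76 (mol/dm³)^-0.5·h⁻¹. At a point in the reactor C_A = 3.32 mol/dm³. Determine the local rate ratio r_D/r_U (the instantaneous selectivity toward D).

S_{D/U} = r_D/r_U = (k₁)/(k₂·C_A^1.5) = (k₁/k₂)·C_A^-1.5.
= (6.21) / (5.76×3.320^1.5) = 6.210/34.84 = 0.178.
The undesired path is higher order in A, so low C_A (CSTR or dilute feed) favours D.

0.178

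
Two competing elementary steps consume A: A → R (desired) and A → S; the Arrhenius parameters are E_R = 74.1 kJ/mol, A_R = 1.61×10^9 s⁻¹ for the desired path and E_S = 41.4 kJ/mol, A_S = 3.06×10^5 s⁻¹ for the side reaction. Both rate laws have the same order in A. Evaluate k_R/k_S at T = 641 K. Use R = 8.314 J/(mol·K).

k_R/k_S = (A_R/A_S)·exp[−(E_R−E_S)/(RT)] = (A_R/A_S)·exp[(E_S−E_R)/(RT)].
(E_S−E_R)/(RT) = (41.4−74.1)×10³/(8.314×641) = -32700/5329 = -6.136.
k_R/k_S = (1.61×10^9/3.06×10^5)·exp(-6.136) = 5261 × 0.002164 = 11.4.

11.4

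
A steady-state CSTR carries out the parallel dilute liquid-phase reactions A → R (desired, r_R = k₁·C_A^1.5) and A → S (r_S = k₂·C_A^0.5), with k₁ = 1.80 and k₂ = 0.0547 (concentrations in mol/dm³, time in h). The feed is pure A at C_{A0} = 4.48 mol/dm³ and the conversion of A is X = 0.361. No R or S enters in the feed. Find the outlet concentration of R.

1.60 mol/dm³

Exit C_A = C_{A0}(1−X) = 4.48×0.639 = 2.863 mol/dm³.
In a CSTR the entire volume is at exit conditions, so r_R = 1.80×2.863^1.5 = 8.718 and r_S = 0.0547×2.863^0.5 = 0.09255.
Fraction of consumed A going to R: r_R/(r_R+r_S) = 0.9895.
C_R = 0.9895·C_{A0}·X = 0.9895×4.48×0.361 = 1.60 mol/dm³.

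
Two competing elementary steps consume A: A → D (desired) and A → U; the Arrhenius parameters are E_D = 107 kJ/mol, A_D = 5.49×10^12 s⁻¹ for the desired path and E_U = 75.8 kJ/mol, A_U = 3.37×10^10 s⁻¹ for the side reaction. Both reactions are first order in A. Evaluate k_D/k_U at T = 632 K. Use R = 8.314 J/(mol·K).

0.430

With equal orders, S_{D/U} = k_D/k_U = (A_D/A_U)·exp[(E_U−E_D)/(RT)].
(E_U−E_D)/(RT) = (75.8−107)×10³/(8.314×632) = -31200/5254 = -5.938.
k_D/k_U = (5.49×10^12/3.37×10^10)·exp(-5.938) = 162.9 × 0.002638 = 0.430.
Since E_D > E_U, raising the temperature improves selectivity toward D.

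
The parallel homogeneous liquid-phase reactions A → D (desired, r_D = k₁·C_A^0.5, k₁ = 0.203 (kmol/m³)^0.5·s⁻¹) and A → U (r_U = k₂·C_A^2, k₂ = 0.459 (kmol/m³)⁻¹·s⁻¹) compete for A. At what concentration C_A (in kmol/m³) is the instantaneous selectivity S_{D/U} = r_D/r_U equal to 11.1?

S_{D/U} = (k₁/k₂)·C_A^-1.5 ⇒ C_A = (S·k₂/k₁)^(1/(-1.5)).
= (11.1×0.459/0.203)^(-0.6667) = (25.10)^(-0.6667) = 0.117 kmol/m³.

0.117 kmol/m³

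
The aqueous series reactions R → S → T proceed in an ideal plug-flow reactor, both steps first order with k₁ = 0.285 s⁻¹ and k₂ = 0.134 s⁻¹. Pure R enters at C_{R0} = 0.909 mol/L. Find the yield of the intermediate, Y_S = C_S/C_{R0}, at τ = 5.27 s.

For first-order series with pure R initially, C_S(τ) = k₁C_{R0}/(k₂−k₁)·(e^(−k₁τ) − e^(−k₂τ)).
e^(−k₁τ) = e^(−0.285×5.27) = e^(−1.502) = 0.2227; e^(−k₂τ) = e^(−0.7062) = 0.4935.
C_S = 0.285×0.909/(0.134−0.285) × (0.2227−0.4935) = (-1.716)×(-0.2708) = 0.4647 mol/L.
Y_S = C_S/C_{R0} = 0.4647/0.909 = 0.511.

0.511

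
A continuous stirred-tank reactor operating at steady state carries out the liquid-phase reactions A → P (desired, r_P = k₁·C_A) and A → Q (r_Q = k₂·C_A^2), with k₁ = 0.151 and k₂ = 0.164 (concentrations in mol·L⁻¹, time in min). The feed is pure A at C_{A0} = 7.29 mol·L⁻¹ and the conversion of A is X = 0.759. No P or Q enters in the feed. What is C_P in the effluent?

1.90 mol·L⁻¹

Exit C_A = C_{A0}(1−X) = 7.29×0.241 = 1.757 mol·L⁻¹.
In a CSTR the entire volume is at exit conditions, so r_P = 0.151×1.757 = 0.2653 and r_Q = 0.164×1.757^2 = 0.5062.
Fraction of consumed A going to P: r_P/(r_P+r_Q) = 0.3439.
C_P = 0.3439·C_{A0}·X = 0.3439×7.29×0.759 = 1.90 mol·L⁻¹.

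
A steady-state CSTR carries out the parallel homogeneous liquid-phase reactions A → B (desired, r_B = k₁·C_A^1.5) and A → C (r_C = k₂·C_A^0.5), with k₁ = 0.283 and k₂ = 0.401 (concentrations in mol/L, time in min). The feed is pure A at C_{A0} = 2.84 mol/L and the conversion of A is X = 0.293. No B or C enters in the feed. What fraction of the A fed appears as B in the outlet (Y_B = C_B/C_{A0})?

Exit C_A = C_{A0}(1−X) = 2.84×0.707 = 2.008 mol/L.
Rates in a CSTR are evaluated at the outlet concentration: r_B = 0.283×2.008^1.5 = 0.8052, r_C = 0.401×2.008^0.5 = 0.5682.
Fraction of consumed A going to B: r_B/(r_B+r_C) = 0.5863.
C_B = 0.5863·C_{A0}·X = 0.5863×2.84×0.293 = 0.488 mol/L; Y_B = C_B/C_{A0} = 0.172.

0.172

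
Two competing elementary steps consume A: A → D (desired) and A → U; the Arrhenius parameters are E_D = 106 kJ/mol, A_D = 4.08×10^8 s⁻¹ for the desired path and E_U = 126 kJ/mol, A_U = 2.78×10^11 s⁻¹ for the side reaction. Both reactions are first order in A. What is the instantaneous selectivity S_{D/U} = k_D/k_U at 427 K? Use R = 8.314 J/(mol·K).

0.410

k_D/k_U = (A_D/A_U)·exp[−(E_D−E_U)/(RT)] = (A_D/A_U)·exp[(E_U−E_D)/(RT)].
(E_U−E_D)/(RT) = (126−106)×10³/(8.314×427) = 20000/3550 = 5.634.
k_D/k_U = (4.08×10^8/2.78×10^11)·exp(5.634) = 0.001468 × 279.7 = 0.410.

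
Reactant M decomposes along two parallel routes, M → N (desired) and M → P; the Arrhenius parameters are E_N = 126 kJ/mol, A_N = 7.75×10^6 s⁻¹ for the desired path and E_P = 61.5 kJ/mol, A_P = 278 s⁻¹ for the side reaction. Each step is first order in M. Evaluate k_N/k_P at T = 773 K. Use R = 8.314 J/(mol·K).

k_N/k_P = (A_N/A_P)·exp[−(E_N−E_P)/(RT)] = (A_N/A_P)·exp[(E_P−E_N)/(RT)].
(E_P−E_N)/(RT) = (61.5−126)×10³/(8.314×773) = -64500/6427 = -10.04.
k_N/k_P = (7.75×10^6/278)·exp(-10.04) = 27878 × 4.378×10^-5 = 1.22.
Since E_N > E_P, raising the temperature improves selectivity toward N.

1.22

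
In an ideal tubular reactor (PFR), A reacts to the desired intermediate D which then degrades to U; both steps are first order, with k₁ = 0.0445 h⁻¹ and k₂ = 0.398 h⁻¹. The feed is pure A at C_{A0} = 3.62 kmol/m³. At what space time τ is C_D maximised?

The intermediate peaks when r₁ = r₂, i.e. k₁e^(−k₁τ) = k₂e^(−k₂τ), giving τ_opt = ln(k₂/k₁)/(k₂−k₁).
= ln(0.398/0.0445)/(0.398−0.0445) = ln(8.944)/0.3535 = 2.191/0.3535 = 6.20 h.

6.20 h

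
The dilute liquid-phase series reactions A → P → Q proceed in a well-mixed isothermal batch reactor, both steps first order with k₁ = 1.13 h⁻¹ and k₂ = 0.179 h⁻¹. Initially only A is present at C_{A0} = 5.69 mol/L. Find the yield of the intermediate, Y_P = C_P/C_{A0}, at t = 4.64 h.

Solving the coupled first-order balances gives C_P(t) = [k₁/(k₂−k₁)]·C_{A0}·(e^(−k₁t) − e^(−k₂t)).
e^(−k₁t) = e^(−1.13×4.64) = e^(−5.243) = 0.005283; e^(−k₂t) = e^(−0.8306) = 0.4358.
C_P = 1.13×5.69/(0.179−1.13) × (0.005283−0.4358) = (-6.761)×(-0.4305) = 2.911 mol/L.
Y_P = C_P/C_{A0} = 2.911/5.69 = 0.512.

0.512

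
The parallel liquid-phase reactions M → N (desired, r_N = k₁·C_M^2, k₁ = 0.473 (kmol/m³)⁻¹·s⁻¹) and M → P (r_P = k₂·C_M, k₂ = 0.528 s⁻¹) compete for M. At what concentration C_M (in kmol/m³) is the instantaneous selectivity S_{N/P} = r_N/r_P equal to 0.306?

0.342 kmol/m³

S_{N/P} = (k₁/k₂)·C_M ⇒ C_M = S·k₂/k₁.
= 0.306×0.528/0.473 = 0.342 kmol/m³.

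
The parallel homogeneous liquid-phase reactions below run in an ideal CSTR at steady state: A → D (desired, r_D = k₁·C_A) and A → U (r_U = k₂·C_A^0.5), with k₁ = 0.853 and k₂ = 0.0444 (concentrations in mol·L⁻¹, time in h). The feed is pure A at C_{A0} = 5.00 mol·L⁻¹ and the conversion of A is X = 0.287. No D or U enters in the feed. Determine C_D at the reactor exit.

1.40 mol·L⁻¹

Exit C_A = C_{A0}(1−X) = 5.00×0.713 = 3.565 mol·L⁻¹.
Rates in a CSTR are evaluated at the outlet concentration: r_D = 0.853×3.565 = 3.041, r_U = 0.0444×3.565^0.5 = 0.08383.
Fraction of consumed A going to D: r_D/(r_D+r_U) = 0.9732.
C_D = 0.9732·C_{A0}·X = 0.9732×5.00×0.287 = 1.40 mol·L⁻¹.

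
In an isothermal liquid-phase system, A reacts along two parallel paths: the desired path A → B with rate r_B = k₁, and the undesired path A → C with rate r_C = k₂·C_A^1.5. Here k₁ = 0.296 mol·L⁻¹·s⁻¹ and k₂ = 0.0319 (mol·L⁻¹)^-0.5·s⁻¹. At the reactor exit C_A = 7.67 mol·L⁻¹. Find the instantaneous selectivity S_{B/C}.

0.437

S_{B/C} = r_B/r_C = (k₁)/(k₂·C_A^1.5) = (k₁/k₂)·C_A^-1.5.
= (0.296) / (0.0319×7.670^1.5) = 0.2960/0.6776 = 0.437.
The undesired path is higher order in A, so low C_A (CSTR or dilute feed) favours B.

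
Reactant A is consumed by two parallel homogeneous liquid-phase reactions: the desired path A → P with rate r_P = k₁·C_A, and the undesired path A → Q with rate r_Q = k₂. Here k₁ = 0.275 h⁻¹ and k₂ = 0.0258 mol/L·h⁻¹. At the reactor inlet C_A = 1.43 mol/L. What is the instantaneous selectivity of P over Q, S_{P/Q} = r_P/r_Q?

S_{P/Q} = r_P/r_Q = (k₁·C_A)/(k₂) = (k₁/k₂)·C_A.
= (0.275×1.430) / (0.0258) = 0.3932/0.02580 = 15.2.

15.2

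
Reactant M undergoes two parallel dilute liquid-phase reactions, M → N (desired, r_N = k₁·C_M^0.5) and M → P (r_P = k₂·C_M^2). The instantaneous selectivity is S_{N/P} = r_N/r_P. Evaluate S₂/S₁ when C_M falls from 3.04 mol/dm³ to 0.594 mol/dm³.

11.6

S_{N/P} = (k₁/k₂)·C_M^-1.5, so S₂/S₁ = (C_{M,2}/C_{M,1})^-1.5.
= (0.594/3.04)^(-1.5) = (0.1954)^(-1.5) = 11.6.
Selectivity toward N rises as C_M falls — low-concentration operation is favoured.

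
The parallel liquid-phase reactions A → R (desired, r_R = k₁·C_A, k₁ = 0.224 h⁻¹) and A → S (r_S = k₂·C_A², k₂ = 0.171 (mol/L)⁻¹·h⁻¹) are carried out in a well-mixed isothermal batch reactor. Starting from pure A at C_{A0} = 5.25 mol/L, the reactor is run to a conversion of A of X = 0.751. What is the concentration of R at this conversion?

C_A = C_{A0}(1−X) = 1.307 mol/L.
Along a PFR/batch, dC_R/dC_A = −r_R/(r_R+r_S) = −k₁/(k₁+k₂·C_A).
Integrating from C_{A0} to C_A: C_R = (0.224/0.171)·ln[(0.224+0.171·5.25)/(0.224+0.171·1.31)] = 1.310·ln(1.122/0.4475) = 1.204 mol/L.

1.20 mol/L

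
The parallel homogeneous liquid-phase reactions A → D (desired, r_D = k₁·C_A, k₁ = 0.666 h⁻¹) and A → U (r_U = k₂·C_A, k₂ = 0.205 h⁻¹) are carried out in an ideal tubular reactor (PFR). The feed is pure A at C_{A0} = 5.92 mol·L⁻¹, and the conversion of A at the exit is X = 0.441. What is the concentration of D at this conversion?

C_A = C_{A0}(1−X) = 3.309 mol·L⁻¹.
Both paths are first order in A, so the instantaneous fraction to D is constant: dC_D/d(−C_A) = k₁/(k₁+k₂) = 0.7646.
C_D = 0.7646·(C_{A0}−C_A) = 0.7646×2.611 = 2.00 mol·L⁻¹.

2.00 mol·L⁻¹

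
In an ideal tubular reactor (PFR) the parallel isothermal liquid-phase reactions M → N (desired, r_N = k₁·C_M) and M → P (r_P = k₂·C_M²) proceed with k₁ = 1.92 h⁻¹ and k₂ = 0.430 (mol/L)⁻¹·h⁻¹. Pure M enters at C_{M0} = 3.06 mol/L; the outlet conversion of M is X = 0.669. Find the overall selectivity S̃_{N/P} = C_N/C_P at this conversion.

2.25

C_M = C_{M0}(1−X) = 1.013 mol/L.
Along a PFR/batch, dC_N/dC_M = −r_N/(r_N+r_P) = −k₁/(k₁+k₂·C_M).
Integrating from C_{M0} to C_M: C_N = (1.92/0.430)·ln[(1.92+0.430·3.06)/(1.92+0.430·1.01)] = 4.465·ln(3.236/2.356) = 1.418 mol/L.
C_P = (C_{M0}−C_M)−C_N = 0.6294 mol/L; S̃_{N/P} = 1.418/0.6294 = 2.25.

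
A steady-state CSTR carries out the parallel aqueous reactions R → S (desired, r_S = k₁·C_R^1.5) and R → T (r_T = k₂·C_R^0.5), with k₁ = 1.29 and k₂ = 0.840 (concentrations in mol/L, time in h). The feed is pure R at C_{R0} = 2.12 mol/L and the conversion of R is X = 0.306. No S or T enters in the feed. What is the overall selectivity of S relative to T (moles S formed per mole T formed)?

Exit C_R = C_{R0}(1−X) = 2.12×0.694 = 1.471 mol/L.
Rates in a CSTR are evaluated at the outlet concentration: r_S = 1.29×1.471^1.5 = 2.302, r_T = 0.840×1.471^0.5 = 1.019.
Overall selectivity = C_S/C_T = r_Sτ/(r_Tτ) = r_S/r_T = 2.26.

2.26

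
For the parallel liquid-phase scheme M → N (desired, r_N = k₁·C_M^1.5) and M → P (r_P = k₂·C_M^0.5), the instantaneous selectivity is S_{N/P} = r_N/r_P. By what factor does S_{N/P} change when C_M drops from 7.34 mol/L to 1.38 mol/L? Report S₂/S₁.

0.188

S_{N/P} = (k₁/k₂)·C_M, so S₂/S₁ = (C_{M,2}/C_{M,1}).
= 1.38/7.34 = 0.188.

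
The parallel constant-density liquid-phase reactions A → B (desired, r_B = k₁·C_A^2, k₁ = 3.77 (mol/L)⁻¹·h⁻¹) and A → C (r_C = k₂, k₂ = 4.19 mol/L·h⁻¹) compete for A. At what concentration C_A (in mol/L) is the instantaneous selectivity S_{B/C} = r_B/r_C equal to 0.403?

S_{B/C} = (k₁/k₂)·C_A^2 ⇒ C_A = (S·k₂/k₁)^(0.5).
= (0.403×4.19/3.77)^(0.5) = (0.4479)^(0.5) = 0.669 mol/L.

0.669 mol/L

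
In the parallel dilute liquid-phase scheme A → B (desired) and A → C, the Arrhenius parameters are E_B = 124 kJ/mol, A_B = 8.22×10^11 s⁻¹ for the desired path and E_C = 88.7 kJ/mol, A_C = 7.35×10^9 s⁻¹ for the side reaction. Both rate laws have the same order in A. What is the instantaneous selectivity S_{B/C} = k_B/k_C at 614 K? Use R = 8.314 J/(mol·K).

k_B/k_C = (A_B/A_C)·exp[−(E_B−E_C)/(RT)] = (A_B/A_C)·exp[(E_C−E_B)/(RT)].
(E_C−E_B)/(RT) = (88.7−124)×10³/(8.314×614) = -35300/5105 = -6.915.
k_B/k_C = (8.22×10^11/7.35×10^9)·exp(-6.915) = 111.8 × 9.927×10^-4 = 0.111.

0.111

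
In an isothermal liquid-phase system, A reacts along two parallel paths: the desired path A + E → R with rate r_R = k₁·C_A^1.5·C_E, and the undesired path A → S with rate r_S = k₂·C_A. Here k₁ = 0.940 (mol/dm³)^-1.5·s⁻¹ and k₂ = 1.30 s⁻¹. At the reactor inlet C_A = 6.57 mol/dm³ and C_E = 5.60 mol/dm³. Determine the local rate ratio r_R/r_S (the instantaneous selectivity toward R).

10.4

S_{R/S} = r_R/r_S = (k₁·C_A^1.5·C_E)/(k₂·C_A) = (k₁/k₂)·C_A^0.5·C_E.
= (0.940×6.570^1.5×5.600) / (1.30×6.570) = 88.65/8.541 = 10.4.
Since the desired path is higher order in A, keeping C_A high (PFR or concentrated feed) favours R.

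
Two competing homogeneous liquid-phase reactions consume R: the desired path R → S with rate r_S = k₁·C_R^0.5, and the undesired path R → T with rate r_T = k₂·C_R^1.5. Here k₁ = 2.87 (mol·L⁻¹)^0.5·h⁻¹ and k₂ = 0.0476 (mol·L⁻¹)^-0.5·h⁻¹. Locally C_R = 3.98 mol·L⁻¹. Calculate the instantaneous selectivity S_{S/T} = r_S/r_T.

S_{S/T} = r_S/r_T = (k₁·C_R^0.5)/(k₂·C_R^1.5) = (k₁/k₂)·C_R⁻¹.
= (2.87×3.980^0.5) / (0.0476×3.980^1.5) = 5.726/0.3779 = 15.1.
The undesired path is higher order in R, so low C_R (CSTR or dilute feed) favours S.

15.1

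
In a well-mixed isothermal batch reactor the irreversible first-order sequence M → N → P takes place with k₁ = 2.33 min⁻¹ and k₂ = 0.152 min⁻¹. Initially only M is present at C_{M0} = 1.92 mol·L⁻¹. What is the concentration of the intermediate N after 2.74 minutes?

1.35 mol·L⁻¹

The intermediate concentration in a first-order A→B→C sequence is C_N = k₁C_{M0}(e^(−k₁t) − e^(−k₂t))/(k₂−k₁).
e^(−k₁t) = e^(−2.33×2.74) = e^(−6.384) = 0.001688; e^(−k₂t) = e^(−0.4165) = 0.6594.
C_N = 2.33×1.92/(0.152−2.33) × (0.001688−0.6594) = (-2.054)×(-0.6577) = 1.351 mol·L⁻¹.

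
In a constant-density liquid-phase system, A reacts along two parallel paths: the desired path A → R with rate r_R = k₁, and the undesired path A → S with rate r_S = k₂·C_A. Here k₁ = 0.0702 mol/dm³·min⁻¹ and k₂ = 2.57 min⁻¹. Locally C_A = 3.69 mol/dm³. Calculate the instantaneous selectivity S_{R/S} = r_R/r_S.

S_{R/S} = r_R/r_S = (k₁)/(k₂·C_A) = (k₁/k₂)·C_A⁻¹.
= (0.0702) / (2.57×3.690) = 0.07020/9.483 = 0.00740.
The undesired path is higher order in A, so low C_A (CSTR or dilute feed) favours R.

0.00740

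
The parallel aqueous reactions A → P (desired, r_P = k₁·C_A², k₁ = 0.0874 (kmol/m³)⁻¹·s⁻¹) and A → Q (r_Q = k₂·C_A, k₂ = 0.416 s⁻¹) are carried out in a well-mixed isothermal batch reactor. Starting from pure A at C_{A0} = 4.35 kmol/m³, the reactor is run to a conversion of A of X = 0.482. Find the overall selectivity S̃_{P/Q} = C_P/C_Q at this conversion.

C_A = C_{A0}(1−X) = 2.253 kmol/m³.
Along a PFR/batch, dC_Q/dC_A = −r_Q/(r_P+r_Q) = −k₂/(k₂+k₁·C_A).
Integrating from C_{A0} to C_A: C_Q = (0.416/0.0874)·ln[(0.416+0.0874·4.35)/(0.416+0.0874·2.25)] = 4.760·ln(0.7962/0.6129) = 1.245 kmol/m³.
Then C_P = (C_{A0}−C_A) − C_Q = 2.097 − 1.245 = 0.8517 kmol/m³.
S̃_{P/Q} = C_P/C_Q = 0.8517/1.245 = 0.684.

0.684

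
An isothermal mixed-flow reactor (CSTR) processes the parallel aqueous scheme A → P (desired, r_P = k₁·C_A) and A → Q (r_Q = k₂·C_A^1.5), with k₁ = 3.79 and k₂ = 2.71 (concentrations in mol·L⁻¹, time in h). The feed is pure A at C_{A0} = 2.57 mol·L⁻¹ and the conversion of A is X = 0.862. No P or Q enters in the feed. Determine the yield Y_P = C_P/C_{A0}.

0.605

Exit C_A = C_{A0}(1−X) = 2.57×0.138 = 0.3547 mol·L⁻¹.
Rates in a CSTR are evaluated at the outlet concentration: r_P = 3.79×0.3547 = 1.344, r_Q = 2.71×0.3547^1.5 = 0.5724.
Fraction of consumed A going to P: r_P/(r_P+r_Q) = 0.7013.
C_P = 0.7013·C_{A0}·X = 0.7013×2.57×0.862 = 1.55 mol·L⁻¹; Y_P = C_P/C_{A0} = 0.605.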